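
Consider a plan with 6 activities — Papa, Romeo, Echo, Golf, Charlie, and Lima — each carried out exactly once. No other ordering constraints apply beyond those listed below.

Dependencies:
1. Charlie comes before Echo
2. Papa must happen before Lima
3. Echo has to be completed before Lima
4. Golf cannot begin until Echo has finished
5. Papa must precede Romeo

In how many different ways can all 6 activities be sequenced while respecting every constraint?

2 activities have no prerequisites (Papa, Charlie), so any of them could come first.
Systematically extending each partial ordering one activity at a time and counting, there are 26 complete orderings.

26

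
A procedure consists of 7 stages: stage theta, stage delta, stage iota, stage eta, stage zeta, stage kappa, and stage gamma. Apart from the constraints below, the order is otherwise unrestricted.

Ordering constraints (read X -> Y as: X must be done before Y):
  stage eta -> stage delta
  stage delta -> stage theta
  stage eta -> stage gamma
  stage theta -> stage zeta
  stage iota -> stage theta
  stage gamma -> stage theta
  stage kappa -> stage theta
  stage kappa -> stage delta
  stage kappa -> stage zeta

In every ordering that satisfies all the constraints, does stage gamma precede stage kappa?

No

Stage gamma and stage kappa are not related by any chain of constraints.
So stage gamma can come before stage kappa or after — it is not forced.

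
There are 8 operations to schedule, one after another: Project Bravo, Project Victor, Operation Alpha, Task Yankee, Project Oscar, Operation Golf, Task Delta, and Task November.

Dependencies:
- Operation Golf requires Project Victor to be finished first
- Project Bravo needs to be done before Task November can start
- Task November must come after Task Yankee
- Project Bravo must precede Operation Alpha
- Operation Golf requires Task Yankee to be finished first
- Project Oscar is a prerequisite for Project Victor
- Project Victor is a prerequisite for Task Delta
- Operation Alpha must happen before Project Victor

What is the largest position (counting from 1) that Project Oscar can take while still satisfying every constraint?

Following every chain forward from Project Oscar, the operations that must come later are Project Victor, Operation Golf, Task Delta — 3 of them.
So at least 3 operations follow Project Oscar, putting Project Oscar no later than position 5. That position is achievable by scheduling everything else first.

5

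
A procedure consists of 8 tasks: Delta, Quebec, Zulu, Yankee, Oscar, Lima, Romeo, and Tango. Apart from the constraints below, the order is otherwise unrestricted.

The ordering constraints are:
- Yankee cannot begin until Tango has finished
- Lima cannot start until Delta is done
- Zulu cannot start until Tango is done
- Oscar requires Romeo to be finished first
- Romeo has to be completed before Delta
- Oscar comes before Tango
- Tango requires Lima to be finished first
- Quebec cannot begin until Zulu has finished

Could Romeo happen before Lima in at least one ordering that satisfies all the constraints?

Yes

Every valid ordering already has Romeo before Lima (the constraints require it), so in particular at least one does.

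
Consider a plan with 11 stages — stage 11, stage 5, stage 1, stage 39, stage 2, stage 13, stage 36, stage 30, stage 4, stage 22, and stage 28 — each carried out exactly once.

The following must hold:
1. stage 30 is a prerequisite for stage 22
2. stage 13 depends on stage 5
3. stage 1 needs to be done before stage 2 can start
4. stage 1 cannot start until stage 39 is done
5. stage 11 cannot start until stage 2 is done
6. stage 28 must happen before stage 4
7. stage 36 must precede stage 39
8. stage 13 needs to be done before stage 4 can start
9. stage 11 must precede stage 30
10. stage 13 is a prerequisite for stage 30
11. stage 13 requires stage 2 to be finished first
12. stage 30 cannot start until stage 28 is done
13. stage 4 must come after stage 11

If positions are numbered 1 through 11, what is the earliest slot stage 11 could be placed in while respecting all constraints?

The stages that are forced before stage 11, directly or transitively, are stage 1, stage 39, stage 2, stage 36. That's 4 stages.
With 4 mandatory predecessors, the earliest stage 11 can sit is position 4+1 = 5, and placing just those 4 first achieves it.

5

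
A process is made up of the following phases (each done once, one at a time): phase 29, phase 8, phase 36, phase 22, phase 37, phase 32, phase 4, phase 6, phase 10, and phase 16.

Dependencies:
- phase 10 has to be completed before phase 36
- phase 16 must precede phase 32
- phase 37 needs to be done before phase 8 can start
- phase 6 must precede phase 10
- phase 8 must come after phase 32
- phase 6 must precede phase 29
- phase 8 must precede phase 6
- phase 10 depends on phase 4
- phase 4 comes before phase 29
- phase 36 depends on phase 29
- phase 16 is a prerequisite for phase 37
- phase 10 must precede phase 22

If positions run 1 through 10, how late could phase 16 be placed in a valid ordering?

2

Every phase that must follow phase 16 has to come after it. Tracing all chains starting from phase 16, those phases are: phase 29, phase 8, phase 36, phase 22, phase 37, phase 32, phase 6, phase 10 — 8 in total.
So at least 8 phases follow phase 16, putting phase 16 no later than position 2. That position is achievable by scheduling everything else first.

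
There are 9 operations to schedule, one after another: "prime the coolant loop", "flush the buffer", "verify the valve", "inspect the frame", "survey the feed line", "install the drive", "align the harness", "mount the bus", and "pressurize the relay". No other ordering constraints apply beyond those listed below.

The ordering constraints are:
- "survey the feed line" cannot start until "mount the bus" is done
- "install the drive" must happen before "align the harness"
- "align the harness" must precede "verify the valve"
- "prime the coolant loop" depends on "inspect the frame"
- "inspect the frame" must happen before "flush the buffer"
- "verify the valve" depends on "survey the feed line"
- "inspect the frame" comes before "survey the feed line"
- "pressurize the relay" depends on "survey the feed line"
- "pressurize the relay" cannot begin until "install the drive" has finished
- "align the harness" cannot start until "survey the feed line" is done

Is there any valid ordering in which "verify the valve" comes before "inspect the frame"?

No

Following "inspect the frame" → "survey the feed line" → "verify the valve", "inspect the frame" must precede "verify the valve" in every valid ordering.
So no valid ordering can have "verify the valve" before "inspect the frame".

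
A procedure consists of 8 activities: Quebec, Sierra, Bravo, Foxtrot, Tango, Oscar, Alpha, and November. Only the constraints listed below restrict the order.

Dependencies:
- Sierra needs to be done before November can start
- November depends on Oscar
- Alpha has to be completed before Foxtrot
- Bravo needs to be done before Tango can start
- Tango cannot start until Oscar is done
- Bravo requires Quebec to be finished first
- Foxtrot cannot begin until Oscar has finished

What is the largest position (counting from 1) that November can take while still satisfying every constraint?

8

Nothing depends on November, so it can be the final activity, position 8.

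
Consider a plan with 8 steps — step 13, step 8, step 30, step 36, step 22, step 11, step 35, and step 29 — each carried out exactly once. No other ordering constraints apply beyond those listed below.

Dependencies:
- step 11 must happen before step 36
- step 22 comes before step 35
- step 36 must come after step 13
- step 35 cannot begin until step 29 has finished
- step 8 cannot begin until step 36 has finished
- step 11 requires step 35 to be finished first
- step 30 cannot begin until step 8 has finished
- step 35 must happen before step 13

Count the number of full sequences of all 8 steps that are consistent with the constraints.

4

2 steps have no prerequisites (step 22, step 29), so any of them could come first.
Enumerating by repeatedly choosing an available step (one whose prerequisites are all placed) gives 4 distinct complete orderings.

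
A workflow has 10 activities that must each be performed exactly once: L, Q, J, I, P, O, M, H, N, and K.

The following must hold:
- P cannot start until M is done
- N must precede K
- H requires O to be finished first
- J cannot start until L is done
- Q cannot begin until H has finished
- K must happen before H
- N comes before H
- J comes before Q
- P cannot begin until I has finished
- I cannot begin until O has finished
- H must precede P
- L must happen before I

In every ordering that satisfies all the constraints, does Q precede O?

No

The constraints actually force O before Q (via O → H → Q), not the other way around.
So Q does not have to come before O — it cannot.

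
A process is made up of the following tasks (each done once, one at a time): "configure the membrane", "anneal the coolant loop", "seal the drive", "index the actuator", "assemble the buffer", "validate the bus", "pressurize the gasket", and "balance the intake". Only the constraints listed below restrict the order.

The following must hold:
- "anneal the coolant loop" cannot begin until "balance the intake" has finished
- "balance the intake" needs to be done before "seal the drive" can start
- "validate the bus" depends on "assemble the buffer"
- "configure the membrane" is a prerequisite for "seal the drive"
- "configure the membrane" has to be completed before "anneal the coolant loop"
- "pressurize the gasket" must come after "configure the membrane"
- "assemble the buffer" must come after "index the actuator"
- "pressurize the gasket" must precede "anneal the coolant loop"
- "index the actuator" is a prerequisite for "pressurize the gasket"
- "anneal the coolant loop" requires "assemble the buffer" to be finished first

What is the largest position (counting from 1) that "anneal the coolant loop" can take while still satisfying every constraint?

"anneal the coolant loop" has no required successors, so nothing stops it from going last (position 8).

8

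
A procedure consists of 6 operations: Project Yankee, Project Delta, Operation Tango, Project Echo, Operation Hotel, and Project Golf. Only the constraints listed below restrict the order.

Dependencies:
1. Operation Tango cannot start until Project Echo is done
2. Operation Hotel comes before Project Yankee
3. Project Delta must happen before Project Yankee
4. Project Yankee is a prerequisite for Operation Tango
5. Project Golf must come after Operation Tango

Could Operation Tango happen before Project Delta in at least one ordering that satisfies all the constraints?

There is a dependency chain Project Delta → Project Yankee → Operation Tango, so Operation Tango always comes after Project Delta.
Hence Operation Tango can never be scheduled before Project Delta.

No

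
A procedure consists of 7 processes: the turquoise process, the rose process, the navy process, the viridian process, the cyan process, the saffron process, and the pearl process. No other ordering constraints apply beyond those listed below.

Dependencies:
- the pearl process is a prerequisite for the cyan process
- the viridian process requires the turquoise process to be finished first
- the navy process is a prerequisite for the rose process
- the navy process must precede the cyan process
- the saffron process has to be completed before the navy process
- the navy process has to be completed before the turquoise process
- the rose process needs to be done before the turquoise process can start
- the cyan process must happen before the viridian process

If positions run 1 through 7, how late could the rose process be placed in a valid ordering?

5

The processes that are forced after the rose process, directly or by a chain of constraints, are the turquoise process, the viridian process. That's 2 processes.
So at least 2 processes follow the rose process, putting the rose process no later than position 5. That position is achievable by scheduling everything else first.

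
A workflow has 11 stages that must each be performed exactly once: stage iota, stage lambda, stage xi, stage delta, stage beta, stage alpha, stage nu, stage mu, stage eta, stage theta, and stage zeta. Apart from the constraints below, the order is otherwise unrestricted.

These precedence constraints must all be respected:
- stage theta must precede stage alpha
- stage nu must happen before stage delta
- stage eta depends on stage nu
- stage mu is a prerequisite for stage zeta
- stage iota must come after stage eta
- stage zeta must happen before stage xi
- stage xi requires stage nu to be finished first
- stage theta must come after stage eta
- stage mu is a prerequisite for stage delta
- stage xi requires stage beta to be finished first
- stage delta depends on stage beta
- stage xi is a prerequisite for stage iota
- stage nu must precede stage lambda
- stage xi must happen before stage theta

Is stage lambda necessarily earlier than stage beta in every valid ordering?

Stage lambda and stage beta are not related by any chain of constraints.
There exist valid orderings with stage beta before stage lambda, so stage lambda is not required to come first.

No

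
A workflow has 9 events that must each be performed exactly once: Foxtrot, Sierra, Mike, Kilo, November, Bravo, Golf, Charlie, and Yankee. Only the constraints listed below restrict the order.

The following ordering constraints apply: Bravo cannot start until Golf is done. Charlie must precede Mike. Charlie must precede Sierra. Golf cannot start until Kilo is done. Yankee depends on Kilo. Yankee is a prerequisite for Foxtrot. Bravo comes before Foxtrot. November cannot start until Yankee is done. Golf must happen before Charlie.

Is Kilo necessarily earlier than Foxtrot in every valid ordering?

Yes

There is a constraint chain Kilo → Yankee → Foxtrot.
Hence Kilo necessarily comes before Foxtrot.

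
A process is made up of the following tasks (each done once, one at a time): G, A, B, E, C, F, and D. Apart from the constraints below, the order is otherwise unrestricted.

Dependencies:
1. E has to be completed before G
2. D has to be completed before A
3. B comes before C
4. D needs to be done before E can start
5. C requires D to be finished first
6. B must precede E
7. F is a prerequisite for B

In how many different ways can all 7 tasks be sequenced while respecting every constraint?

45

The tasks with no prerequisites are F, D; any of them can be placed first.
Enumerating by repeatedly choosing an available task (one whose prerequisites are all placed) gives 45 distinct complete orderings.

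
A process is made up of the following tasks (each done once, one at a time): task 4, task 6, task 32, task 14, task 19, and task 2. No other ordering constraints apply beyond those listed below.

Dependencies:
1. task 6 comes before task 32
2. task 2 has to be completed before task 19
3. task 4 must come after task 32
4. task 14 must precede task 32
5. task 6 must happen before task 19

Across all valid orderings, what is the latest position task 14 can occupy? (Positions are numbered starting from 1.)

The tasks that are forced after task 14, directly or by a chain of constraints, are task 4, task 32. That's 2 tasks.
So at least 2 tasks follow task 14, putting task 14 no later than position 4. That position is achievable by scheduling everything else first.

4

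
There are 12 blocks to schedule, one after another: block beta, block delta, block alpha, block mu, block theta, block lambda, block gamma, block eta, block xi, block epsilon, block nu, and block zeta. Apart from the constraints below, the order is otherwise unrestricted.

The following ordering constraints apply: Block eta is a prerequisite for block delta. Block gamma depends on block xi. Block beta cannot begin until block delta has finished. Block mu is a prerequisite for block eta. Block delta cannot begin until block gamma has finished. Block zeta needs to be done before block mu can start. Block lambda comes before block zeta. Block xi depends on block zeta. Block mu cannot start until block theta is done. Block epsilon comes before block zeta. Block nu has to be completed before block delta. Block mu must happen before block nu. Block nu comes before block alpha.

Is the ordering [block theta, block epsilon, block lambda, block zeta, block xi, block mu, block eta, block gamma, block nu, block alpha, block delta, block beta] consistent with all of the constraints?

Going through the constraints one by one, each required predecessor appears earlier in the sequence than its dependent — e.g. block theta (position 1) is before block mu (position 6), as required.

Yes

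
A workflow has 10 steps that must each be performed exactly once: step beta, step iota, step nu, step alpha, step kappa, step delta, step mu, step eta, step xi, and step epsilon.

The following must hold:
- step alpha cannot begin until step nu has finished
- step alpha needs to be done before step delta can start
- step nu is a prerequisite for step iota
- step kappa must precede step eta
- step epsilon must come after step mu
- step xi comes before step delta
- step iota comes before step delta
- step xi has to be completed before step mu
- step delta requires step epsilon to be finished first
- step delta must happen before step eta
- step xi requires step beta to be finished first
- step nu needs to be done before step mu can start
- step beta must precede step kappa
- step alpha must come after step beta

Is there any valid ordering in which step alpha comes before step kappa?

Yes

The constraints leave step alpha and step kappa unordered relative to each other; nothing requires step kappa earlier.
That means at least one valid schedule has step alpha before step kappa.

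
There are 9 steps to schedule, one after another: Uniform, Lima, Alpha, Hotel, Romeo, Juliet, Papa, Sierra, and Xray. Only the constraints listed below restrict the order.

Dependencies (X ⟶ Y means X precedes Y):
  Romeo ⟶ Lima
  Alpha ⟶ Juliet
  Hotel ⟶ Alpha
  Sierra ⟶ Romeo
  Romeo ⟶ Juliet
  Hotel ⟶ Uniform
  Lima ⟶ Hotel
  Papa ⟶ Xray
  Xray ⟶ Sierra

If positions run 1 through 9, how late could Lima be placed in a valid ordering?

Following every chain forward from Lima, the steps that must come later are Uniform, Alpha, Hotel, Juliet — 4 of them.
So at least 4 steps follow Lima, putting Lima no later than position 5. That position is achievable by scheduling everything else first.

5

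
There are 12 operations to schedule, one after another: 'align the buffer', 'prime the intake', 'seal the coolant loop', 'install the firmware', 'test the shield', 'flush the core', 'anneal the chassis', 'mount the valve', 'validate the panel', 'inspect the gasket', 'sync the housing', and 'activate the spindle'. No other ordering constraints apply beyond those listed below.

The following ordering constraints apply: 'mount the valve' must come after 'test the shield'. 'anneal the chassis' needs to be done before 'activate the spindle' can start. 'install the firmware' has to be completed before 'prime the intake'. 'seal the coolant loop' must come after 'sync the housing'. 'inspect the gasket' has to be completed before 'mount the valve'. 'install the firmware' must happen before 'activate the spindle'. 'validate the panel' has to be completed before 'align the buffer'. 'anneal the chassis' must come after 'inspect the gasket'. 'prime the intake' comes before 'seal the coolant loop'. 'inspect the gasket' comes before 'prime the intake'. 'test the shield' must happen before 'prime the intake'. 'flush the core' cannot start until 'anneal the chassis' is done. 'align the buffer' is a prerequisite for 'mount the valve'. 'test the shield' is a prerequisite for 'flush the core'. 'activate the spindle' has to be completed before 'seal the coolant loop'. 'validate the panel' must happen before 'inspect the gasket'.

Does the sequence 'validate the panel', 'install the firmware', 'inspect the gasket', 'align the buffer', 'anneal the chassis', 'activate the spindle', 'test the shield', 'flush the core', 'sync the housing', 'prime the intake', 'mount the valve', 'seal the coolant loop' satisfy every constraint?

Yes

Checking each listed constraint against this order: for instance, 'inspect the gasket' is in position 3 and 'mount the valve' in position 11, so that constraint holds — and the remaining constraints check out the same way.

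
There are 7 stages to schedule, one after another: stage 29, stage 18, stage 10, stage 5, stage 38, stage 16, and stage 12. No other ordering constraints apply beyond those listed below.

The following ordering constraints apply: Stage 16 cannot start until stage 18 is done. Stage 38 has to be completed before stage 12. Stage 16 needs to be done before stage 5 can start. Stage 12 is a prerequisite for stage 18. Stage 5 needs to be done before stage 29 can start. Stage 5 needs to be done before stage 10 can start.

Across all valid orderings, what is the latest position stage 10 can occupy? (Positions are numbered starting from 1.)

7

Stage 10 has no required successors, so nothing stops it from going last (position 7).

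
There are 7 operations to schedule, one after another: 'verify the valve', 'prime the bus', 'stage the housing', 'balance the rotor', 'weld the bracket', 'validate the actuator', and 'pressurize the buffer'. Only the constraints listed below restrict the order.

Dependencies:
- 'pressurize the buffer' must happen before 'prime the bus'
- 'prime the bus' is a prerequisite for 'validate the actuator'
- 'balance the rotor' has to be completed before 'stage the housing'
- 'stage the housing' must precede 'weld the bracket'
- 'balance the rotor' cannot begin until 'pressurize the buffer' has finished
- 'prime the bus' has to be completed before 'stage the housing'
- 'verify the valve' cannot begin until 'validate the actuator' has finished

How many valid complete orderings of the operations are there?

Only 'pressurize the buffer' has no prerequisites, so it must go first.
Counting all ways to extend the partial order to a total order gives 16.

16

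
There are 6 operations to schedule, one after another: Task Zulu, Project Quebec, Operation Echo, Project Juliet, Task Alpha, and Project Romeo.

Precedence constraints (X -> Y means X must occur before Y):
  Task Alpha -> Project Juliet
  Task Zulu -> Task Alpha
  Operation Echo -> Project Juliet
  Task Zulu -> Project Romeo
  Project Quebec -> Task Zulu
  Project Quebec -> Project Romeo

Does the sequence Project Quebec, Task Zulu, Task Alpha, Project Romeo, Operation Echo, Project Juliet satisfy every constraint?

Yes

Every stated constraint is respected: Task Alpha sits at position 3, ahead of Project Juliet at position 6, and each of the other listed pairs likewise has the predecessor earlier in the sequence.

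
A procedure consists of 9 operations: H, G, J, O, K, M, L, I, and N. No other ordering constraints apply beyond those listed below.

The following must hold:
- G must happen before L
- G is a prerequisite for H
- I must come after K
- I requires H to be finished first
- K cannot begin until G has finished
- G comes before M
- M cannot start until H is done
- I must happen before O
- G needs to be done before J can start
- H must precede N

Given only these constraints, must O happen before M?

No

No chain of constraints connects O to M in either direction.
A valid ordering placing M before O exists, so the answer is no.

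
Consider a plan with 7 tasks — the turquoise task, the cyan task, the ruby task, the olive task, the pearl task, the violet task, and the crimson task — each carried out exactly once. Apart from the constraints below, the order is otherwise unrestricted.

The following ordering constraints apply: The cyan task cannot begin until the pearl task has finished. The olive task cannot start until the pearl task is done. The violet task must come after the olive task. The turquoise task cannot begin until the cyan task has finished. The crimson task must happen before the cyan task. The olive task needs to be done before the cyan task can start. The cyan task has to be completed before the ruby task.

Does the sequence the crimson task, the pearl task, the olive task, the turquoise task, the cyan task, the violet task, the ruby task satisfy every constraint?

No

The sequence places the turquoise task ahead of the cyan task.
Since the cyan task is required before the turquoise task, the ordering is invalid.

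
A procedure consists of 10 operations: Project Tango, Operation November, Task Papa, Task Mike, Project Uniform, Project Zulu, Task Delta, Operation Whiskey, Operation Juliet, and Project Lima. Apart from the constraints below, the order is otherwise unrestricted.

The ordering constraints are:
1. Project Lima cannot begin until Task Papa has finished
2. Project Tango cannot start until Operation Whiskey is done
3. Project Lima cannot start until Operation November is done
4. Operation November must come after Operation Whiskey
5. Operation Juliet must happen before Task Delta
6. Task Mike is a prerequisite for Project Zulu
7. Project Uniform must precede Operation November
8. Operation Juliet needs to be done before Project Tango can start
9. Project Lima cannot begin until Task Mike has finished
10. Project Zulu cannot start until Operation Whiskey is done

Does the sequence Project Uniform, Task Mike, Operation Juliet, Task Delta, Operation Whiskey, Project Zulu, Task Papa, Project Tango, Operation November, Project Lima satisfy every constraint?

Yes

Going through the constraints one by one, each required predecessor appears earlier in the sequence than its dependent — e.g. Project Uniform (position 1) is before Operation November (position 9), as required.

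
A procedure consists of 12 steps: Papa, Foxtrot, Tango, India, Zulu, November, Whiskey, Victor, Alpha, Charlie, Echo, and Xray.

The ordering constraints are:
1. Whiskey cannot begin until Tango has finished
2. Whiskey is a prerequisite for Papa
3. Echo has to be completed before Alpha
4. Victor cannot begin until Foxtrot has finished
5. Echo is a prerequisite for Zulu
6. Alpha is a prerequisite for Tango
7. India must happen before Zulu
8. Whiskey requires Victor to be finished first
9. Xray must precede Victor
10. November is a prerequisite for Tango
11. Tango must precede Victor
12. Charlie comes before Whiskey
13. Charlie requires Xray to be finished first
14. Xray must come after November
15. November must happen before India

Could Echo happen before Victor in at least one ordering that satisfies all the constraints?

Every valid ordering already has Echo before Victor (the constraints require it), so in particular at least one does.

Yes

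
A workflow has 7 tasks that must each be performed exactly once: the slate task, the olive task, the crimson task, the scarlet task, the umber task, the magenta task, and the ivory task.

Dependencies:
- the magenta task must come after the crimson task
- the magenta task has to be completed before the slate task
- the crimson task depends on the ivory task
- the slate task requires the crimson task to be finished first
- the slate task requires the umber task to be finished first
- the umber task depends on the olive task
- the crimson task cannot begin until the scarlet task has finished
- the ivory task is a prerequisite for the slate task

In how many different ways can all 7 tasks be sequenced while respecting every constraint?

3 tasks have no prerequisites (the olive task, the scarlet task, the ivory task), so any of them could come first.
Enumerating by repeatedly choosing an available task (one whose prerequisites are all placed) gives 30 distinct complete orderings.

30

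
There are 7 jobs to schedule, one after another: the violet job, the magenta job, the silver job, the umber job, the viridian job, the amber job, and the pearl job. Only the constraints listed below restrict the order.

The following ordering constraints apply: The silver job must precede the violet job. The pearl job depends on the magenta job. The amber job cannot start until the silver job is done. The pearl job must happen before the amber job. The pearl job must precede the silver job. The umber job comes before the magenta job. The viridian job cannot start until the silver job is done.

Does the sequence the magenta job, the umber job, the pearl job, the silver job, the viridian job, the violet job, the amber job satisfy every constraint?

Here the umber job comes after the magenta job.
That contradicts the constraint that the umber job must precede the magenta job.

No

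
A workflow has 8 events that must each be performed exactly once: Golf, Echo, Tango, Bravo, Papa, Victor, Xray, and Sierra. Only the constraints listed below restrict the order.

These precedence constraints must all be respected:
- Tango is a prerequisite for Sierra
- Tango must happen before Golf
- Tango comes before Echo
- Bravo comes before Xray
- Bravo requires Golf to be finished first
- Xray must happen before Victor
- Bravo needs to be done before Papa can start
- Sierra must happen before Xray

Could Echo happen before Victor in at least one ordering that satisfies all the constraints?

Nothing in the constraints forces Victor before Echo — there is no chain from Victor to Echo.
So a valid ordering placing Echo earlier than Victor exists.

Yes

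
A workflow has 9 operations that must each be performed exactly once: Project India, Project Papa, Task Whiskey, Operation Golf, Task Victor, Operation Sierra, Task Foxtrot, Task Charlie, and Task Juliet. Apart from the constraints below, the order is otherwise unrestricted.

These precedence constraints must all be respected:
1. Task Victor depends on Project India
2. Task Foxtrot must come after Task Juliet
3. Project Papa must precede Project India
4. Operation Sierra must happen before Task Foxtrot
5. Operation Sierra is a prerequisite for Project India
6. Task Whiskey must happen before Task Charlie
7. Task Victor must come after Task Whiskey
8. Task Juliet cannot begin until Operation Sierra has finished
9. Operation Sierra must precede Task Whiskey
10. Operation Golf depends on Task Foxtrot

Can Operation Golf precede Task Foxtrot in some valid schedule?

There is a dependency chain Task Foxtrot → Operation Golf, so Operation Golf always comes after Task Foxtrot.
Hence Operation Golf can never be scheduled before Task Foxtrot.

No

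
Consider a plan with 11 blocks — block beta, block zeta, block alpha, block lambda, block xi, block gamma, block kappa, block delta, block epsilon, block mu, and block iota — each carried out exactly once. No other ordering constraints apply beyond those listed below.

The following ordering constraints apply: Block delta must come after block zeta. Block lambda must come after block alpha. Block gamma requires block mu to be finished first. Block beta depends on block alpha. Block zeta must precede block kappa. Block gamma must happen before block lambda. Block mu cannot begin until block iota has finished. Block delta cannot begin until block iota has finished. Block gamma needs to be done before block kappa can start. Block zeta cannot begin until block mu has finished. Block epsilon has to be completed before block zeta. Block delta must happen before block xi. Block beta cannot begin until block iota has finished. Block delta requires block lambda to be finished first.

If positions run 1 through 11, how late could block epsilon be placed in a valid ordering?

7

Every block that must follow block epsilon has to come after it. Tracing all chains starting from block epsilon, those blocks are: block zeta, block xi, block kappa, block delta — 4 in total.
So at least 4 blocks follow block epsilon, putting block epsilon no later than position 7. That position is achievable by scheduling everything else first.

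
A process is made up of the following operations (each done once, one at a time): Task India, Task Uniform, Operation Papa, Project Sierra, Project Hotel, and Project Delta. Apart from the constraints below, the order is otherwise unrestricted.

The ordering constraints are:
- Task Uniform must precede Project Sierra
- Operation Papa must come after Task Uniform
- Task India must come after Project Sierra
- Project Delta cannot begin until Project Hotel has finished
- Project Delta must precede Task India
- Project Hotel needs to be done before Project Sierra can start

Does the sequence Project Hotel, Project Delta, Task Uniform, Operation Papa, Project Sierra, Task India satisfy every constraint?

Going through the constraints one by one, each required predecessor appears earlier in the sequence than its dependent — e.g. Project Delta (position 2) is before Task India (position 6), as required.

Yes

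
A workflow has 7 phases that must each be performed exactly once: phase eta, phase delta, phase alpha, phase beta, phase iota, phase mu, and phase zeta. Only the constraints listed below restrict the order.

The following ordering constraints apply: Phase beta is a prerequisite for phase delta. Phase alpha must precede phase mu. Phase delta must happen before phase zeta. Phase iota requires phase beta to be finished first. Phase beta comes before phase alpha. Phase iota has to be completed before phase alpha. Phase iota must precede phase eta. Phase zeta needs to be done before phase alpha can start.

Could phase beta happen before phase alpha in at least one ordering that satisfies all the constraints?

Every valid ordering already has phase beta before phase alpha (the constraints require it), so in particular at least one does.

Yes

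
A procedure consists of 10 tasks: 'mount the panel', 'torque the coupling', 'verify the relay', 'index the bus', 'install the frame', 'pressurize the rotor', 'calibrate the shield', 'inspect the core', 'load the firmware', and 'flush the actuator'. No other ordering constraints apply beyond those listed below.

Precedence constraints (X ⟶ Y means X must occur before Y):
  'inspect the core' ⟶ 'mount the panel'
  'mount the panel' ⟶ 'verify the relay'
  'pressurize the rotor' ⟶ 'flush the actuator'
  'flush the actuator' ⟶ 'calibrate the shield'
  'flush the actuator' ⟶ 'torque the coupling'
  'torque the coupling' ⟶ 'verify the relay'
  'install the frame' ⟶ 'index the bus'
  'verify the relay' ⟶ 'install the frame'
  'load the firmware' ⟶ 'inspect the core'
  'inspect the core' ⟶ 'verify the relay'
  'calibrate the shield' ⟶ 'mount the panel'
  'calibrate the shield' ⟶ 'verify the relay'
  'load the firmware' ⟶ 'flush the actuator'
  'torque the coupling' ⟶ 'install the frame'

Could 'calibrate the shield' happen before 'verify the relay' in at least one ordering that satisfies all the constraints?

Yes

Every valid ordering already has 'calibrate the shield' before 'verify the relay' (the constraints require it), so in particular at least one does.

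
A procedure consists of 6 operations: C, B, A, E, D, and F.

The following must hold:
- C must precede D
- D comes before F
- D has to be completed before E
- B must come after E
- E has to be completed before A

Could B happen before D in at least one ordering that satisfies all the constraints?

No

The constraints give a chain D → E → B, which forces D before B.
So no valid ordering can have B before D.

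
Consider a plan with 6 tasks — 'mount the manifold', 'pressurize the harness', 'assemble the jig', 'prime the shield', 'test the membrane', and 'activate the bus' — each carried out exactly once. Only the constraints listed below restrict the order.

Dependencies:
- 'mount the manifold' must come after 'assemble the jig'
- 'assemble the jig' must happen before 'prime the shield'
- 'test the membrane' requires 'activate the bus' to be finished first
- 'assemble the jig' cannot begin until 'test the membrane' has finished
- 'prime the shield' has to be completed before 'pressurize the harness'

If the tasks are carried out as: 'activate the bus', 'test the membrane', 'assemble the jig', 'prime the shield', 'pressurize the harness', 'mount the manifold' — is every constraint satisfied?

Yes

Going through the constraints one by one, each required predecessor appears earlier in the sequence than its dependent — e.g. 'assemble the jig' (position 3) is before 'mount the manifold' (position 6), as required.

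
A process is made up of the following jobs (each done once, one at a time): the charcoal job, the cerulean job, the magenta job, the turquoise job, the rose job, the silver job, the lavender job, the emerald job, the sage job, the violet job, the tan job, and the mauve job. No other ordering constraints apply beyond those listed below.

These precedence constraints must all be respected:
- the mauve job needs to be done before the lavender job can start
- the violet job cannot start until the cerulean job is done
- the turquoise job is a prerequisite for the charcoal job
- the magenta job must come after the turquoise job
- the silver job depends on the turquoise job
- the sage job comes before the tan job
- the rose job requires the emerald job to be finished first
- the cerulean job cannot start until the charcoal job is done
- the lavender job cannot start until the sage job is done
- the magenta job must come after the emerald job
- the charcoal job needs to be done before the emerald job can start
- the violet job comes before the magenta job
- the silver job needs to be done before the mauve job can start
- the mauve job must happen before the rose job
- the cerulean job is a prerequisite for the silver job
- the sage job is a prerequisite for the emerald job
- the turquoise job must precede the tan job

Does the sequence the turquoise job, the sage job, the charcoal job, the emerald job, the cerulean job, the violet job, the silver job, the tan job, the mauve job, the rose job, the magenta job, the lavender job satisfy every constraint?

Checking each listed constraint against this order: for instance, the sage job is in position 2 and the lavender job in position 12, so that constraint holds — and the remaining constraints check out the same way.

Yes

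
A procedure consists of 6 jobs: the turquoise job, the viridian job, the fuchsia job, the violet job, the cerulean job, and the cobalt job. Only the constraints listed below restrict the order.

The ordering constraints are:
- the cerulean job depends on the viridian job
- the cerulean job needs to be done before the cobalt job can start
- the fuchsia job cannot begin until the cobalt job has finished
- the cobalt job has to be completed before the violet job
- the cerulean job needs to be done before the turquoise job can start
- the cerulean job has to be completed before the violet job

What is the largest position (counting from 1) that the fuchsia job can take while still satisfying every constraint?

6

Nothing depends on the fuchsia job, so it can be the final job, position 6.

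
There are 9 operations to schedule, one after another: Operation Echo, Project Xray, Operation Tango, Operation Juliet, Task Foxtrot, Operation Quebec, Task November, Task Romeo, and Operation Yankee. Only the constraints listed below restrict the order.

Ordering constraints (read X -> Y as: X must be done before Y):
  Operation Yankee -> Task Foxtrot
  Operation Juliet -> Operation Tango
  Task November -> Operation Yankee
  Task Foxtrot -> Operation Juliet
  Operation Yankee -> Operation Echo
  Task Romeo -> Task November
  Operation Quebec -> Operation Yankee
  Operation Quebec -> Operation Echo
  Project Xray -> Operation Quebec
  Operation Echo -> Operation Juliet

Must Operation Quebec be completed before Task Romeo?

No chain of constraints connects Operation Quebec to Task Romeo in either direction.
There exist valid orderings with Task Romeo before Operation Quebec, so Operation Quebec is not required to come first.

No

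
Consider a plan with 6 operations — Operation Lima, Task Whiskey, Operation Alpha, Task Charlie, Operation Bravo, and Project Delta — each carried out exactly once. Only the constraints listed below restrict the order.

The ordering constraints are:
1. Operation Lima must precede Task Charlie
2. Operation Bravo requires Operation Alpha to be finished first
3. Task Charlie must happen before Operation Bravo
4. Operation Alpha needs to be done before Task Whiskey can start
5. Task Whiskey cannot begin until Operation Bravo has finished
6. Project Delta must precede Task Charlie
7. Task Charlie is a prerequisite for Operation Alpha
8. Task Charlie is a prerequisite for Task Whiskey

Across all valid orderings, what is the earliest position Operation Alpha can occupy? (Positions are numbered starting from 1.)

4

The operations that are forced before Operation Alpha, directly or transitively, are Operation Lima, Task Charlie, Project Delta. That's 3 operations.
With 3 mandatory predecessors, the earliest Operation Alpha can sit is position 3+1 = 4, and placing just those 3 first achieves it.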